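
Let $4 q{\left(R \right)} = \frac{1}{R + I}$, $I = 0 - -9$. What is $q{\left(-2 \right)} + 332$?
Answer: $\frac{9297}{28} \approx 332.04$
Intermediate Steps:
$I = 9$ ($I = 0 + 9 = 9$)
$q{\left(R \right)} = \frac{1}{4 \left(9 + R\right)}$ ($q{\left(R \right)} = \frac{1}{4 \left(R + 9\right)} = \frac{1}{4 \left(9 + R\right)}$)
$q{\left(-2 \right)} + 332 = \frac{1}{4 \left(9 - 2\right)} + 332 = \frac{1}{4 \cdot 7} + 332 = \frac{1}{4} \cdot \frac{1}{7} + 332 = \frac{1}{28} + 332 = \frac{9297}{28}$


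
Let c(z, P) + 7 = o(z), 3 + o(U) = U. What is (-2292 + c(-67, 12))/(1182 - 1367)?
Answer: 2369/185 ≈ 12.805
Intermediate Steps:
o(U) = -3 + U
c(z, P) = -10 + z (c(z, P) = -7 + (-3 + z) = -10 + z)
(-2292 + c(-67, 12))/(1182 - 1367) = (-2292 + (-10 - 67))/(1182 - 1367) = (-2292 - 77)/(-185) = -2369*(-1/185) = 2369/185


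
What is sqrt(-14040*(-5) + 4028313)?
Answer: sqrt(4098513) ≈ 2024.5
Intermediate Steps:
sqrt(-14040*(-5) + 4028313) = sqrt(70200 + 4028313) = sqrt(4098513)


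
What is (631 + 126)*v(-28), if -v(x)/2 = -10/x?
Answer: -3785/7 ≈ -540.71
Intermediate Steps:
v(x) = 20/x (v(x) = -(-20)/x = 20/x)
(631 + 126)*v(-28) = (631 + 126)*(20/(-28)) = 757*(20*(-1/28)) = 757*(-5/7) = -3785/7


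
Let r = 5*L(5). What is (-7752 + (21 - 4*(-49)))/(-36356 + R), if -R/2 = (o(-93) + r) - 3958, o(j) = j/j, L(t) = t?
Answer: 7535/28492 ≈ 0.26446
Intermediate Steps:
o(j) = 1
r = 25 (r = 5*5 = 25)
R = 7864 (R = -2*((1 + 25) - 3958) = -2*(26 - 3958) = -2*(-3932) = 7864)
(-7752 + (21 - 4*(-49)))/(-36356 + R) = (-7752 + (21 - 4*(-49)))/(-36356 + 7864) = (-7752 + (21 + 196))/(-28492) = (-7752 + 217)*(-1/28492) = -7535*(-1/28492) = 7535/28492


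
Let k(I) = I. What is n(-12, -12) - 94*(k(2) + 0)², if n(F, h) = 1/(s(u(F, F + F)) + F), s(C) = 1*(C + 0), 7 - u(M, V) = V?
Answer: -7143/19 ≈ -375.95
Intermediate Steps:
u(M, V) = 7 - V
s(C) = C (s(C) = 1*C = C)
n(F, h) = 1/(7 - F) (n(F, h) = 1/((7 - (F + F)) + F) = 1/((7 - 2*F) + F) = 1/(7 - F))
n(-12, -12) - 94*(k(2) + 0)² = -1/(-7 - 12) - 94*(2 + 0)² = -1/(-19) - 94*2² = -1*(-1/19) - 94*4 = 1/19 - 376 = -7143/19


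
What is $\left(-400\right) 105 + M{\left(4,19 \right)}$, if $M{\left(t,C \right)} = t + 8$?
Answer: $-41988$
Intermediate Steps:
$M{\left(t,C \right)} = 8 + t$
$\left(-400\right) 105 + M{\left(4,19 \right)} = \left(-400\right) 105 + \left(8 + 4\right) = -42000 + 12 = -41988$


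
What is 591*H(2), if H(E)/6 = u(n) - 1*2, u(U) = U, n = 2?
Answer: 0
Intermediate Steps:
H(E) = 0 (H(E) = 6*(2 - 1*2) = 6*(2 - 2) = 6*0 = 0)
591*H(2) = 591*0 = 0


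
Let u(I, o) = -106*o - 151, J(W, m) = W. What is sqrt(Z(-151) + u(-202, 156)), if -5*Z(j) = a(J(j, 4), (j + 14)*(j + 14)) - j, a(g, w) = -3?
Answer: 3*I*sqrt(46435)/5 ≈ 129.29*I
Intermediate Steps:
u(I, o) = -151 - 106*o
Z(j) = 3/5 + j/5 (Z(j) = -(-3 - j)/5 = 3/5 + j/5)
sqrt(Z(-151) + u(-202, 156)) = sqrt((3/5 + (1/5)*(-151)) + (-151 - 106*156)) = sqrt((3/5 - 151/5) + (-151 - 16536)) = sqrt(-148/5 - 16687) = sqrt(-83583/5) = 3*I*sqrt(46435)/5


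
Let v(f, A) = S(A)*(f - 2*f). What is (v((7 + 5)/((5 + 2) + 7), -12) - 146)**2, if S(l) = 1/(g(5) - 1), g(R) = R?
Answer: 4190209/196 ≈ 21379.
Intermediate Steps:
S(l) = 1/4 (S(l) = 1/(5 - 1) = 1/4)
v(f, A) = -f/4 (v(f, A) = (f - 2*f)/4 = (-f)/4 = -f/4)
(v((7 + 5)/((5 + 2) + 7), -12) - 146)**2 = (-(7 + 5)/(4*((5 + 2) + 7)) - 146)**2 = (-3/(7 + 7) - 146)**2 = (-3/14 - 146)**2 = (-2047/14)**2 = 4190209/196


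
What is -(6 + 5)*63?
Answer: -693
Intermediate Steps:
-(6 + 5)*63 = -1*11*63 = -11*63 = -693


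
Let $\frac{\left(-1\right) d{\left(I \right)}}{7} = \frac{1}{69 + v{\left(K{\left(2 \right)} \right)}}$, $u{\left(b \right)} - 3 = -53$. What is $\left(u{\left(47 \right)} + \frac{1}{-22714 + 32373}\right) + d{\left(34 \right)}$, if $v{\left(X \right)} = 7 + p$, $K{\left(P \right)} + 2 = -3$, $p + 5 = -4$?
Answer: $- \frac{32425196}{647153} \approx -50.104$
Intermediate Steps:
$p = -9$ ($p = -5 - 4 = -9$)
$K{\left(P \right)} = -5$ ($K{\left(P \right)} = -2 - 3 = -5$)
$v{\left(X \right)} = -2$ ($v{\left(X \right)} = 7 - 9 = -2$)
$u{\left(b \right)} = -50$ ($u{\left(b \right)} = 3 - 53 = -50$)
$d{\left(I \right)} = - \frac{7}{67}$ ($d{\left(I \right)} = - \frac{7}{69 - 2} = - \frac{7}{67}$)
$\left(u{\left(47 \right)} + \frac{1}{-22714 + 32373}\right) + d{\left(34 \right)} = \left(-50 + \frac{1}{-22714 + 32373}\right) - \frac{7}{67} = \left(-50 + \frac{1}{9659}\right) - \frac{7}{67} = - \frac{482949}{9659} - \frac{7}{67} = - \frac{32425196}{647153}$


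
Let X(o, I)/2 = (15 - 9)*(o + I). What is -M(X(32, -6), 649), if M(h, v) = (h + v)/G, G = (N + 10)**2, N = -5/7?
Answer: -47089/4225 ≈ -11.145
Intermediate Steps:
X(o, I) = 12*I + 12*o (X(o, I) = 2*((15 - 9)*(o + I)) = 2*(6*(I + o)) = 2*(6*I + 6*o) = 12*I + 12*o)
N = -5/7 (N = -5*1/7 = -5/7 ≈ -0.71429)
G = 4225/49 (G = (-5/7 + 10)**2 = (65/7)**2 = 4225/49 ≈ 86.224)
M(h, v) = 49*h/4225 + 49*v/4225 (M(h, v) = (h + v)/(4225/49) = (h + v)*(49/4225) = 49*h/4225 + 49*v/4225)
-M(X(32, -6), 649) = -(49*(12*(-6) + 12*32)/4225 + (49/4225)*649) = -(49*(-72 + 384)/4225 + 31801/4225) = -((49/4225)*312 + 31801/4225) = -(1176/325 + 31801/4225) = -1*47089/4225 = -47089/4225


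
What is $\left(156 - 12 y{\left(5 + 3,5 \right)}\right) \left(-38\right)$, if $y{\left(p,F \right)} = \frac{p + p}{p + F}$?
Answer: $- \frac{69768}{13} \approx -5366.8$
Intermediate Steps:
$y{\left(p,F \right)} = \frac{2 p}{F + p}$
$\left(156 - 12 y{\left(5 + 3,5 \right)}\right) \left(-38\right) = \left(156 - 12 \frac{2 \left(5 + 3\right)}{5 + \left(5 + 3\right)}\right) \left(-38\right) = \left(156 - 12 \cdot 2 \cdot 8 \frac{1}{5 + 8}\right) \left(-38\right) = \left(156 - 12 \cdot 2 \cdot 8 \cdot \frac{1}{13}\right) \left(-38\right) = \left(156 - \frac{192}{13}\right) \left(-38\right) = \frac{1836}{13} \left(-38\right) = - \frac{69768}{13}$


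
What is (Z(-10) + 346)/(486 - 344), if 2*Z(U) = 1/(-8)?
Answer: 5535/2272 ≈ 2.4362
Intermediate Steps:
Z(U) = -1/16 (Z(U) = (1/2)/(-8) = (1/2)*(-1/8) = -1/16)
(Z(-10) + 346)/(486 - 344) = (-1/16 + 346)/(486 - 344) = (5535/16)/142 = (5535/16)*(1/142) = 5535/2272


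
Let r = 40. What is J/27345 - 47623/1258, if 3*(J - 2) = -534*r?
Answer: -1311205379/34400010 ≈ -38.116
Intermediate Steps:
J = -7118 (J = 2 + (-534*40)/3 = 2 + (⅓)*(-21360) = 2 - 7120 = -7118)
J/27345 - 47623/1258 = -7118/27345 - 47623/1258 = -1311205379/34400010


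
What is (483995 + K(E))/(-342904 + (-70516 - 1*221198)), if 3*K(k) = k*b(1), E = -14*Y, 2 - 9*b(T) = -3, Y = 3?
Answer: -4355885/5711562 ≈ -0.76264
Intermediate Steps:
b(T) = 5/9 (b(T) = 2/9 - ⅑*(-3) = 2/9 + ⅓ = 5/9)
E = -42 (E = -14*3 = -42)
K(k) = 5*k/27 (K(k) = (k*(5/9))/3 = (5*k/9)/3 = 5*k/27)
(483995 + K(E))/(-342904 + (-70516 - 1*221198)) = (483995 + (5/27)*(-42))/(-342904 + (-70516 - 1*221198)) = (483995 - 70/9)/(-342904 + (-70516 - 221198)) = 4355885/(9*(-342904 - 291714)) = (4355885/9)/(-634618) = (4355885/9)*(-1/634618) = -4355885/5711562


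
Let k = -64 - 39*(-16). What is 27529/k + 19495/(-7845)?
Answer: 41009561/878640 ≈ 46.674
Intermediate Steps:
k = 560 (k = -64 + 624 = 560)
27529/k + 19495/(-7845) = 27529/560 + 19495/(-7845) = 27529*(1/560) + 19495*(-1/7845) = 27529/560 - 3899/1569 = 41009561/878640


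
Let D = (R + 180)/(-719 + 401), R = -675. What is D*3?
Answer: 495/106 ≈ 4.6698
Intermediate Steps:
D = 165/106 (D = (-675 + 180)/(-719 + 401) = -495/(-318) = -495*(-1/318) = 165/106 ≈ 1.5566)
D*3 = (165/106)*3 = 495/106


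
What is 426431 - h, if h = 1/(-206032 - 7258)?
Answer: 90953467991/213290 ≈ 4.2643e+5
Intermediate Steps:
h = -1/213290 (h = 1/(-213290) = -1/213290 ≈ -4.6885e-6)
426431 - h = 426431 - 1*(-1/213290) = 426431 + 1/213290 = 90953467991/213290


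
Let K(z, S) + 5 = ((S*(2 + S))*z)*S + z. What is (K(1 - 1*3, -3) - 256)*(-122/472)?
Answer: 14945/236 ≈ 63.326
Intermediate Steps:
K(z, S) = -5 + z + z*S²*(2 + S) (K(z, S) = -5 + (((S*(2 + S))*z)*S + z) = -5 + ((S*z*(2 + S))*S + z) = -5 + (z*S²*(2 + S) + z) = -5 + (z + z*S²*(2 + S)) = -5 + z + z*S²*(2 + S))
(K(1 - 1*3, -3) - 256)*(-122/472) = ((-5 + (1 - 1*3) + (1 - 1*3)*(-3)³ + 2*(1 - 1*3)*(-3)²) - 256)*(-122/472) = ((-5 + (1 - 3) + (1 - 3)*(-27) + 2*(1 - 3)*9) - 256)*(-122*1/472) = ((-5 - 2 - 2*(-27) + 2*(-2)*9) - 256)*(-61/236) = ((-5 - 2 + 54 - 36) - 256)*(-61/236) = (11 - 256)*(-61/236) = -245*(-61/236) = 14945/236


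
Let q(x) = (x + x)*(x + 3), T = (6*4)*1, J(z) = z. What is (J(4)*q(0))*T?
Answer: 0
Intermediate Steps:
T = 24 (T = 24*1 = 24)
q(x) = 2*x*(3 + x) (q(x) = (2*x)*(3 + x) = 2*x*(3 + x))
(J(4)*q(0))*T = (4*(2*0*(3 + 0)))*24 = (4*(2*0*3))*24 = (4*0)*24 = 0*24 = 0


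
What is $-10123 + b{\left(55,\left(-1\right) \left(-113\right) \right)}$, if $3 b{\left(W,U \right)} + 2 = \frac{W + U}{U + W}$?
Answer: $- \frac{30370}{3} \approx -10123.0$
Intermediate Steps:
$b{\left(W,U \right)} = - \frac{1}{3}$ ($b{\left(W,U \right)} = - \frac{2}{3} + \frac{\left(W + U\right) \frac{1}{U + W}}{3} = - \frac{2}{3} + \frac{\left(U + W\right) \frac{1}{U + W}}{3} = - \frac{2}{3} + \frac{1}{3} \cdot 1 = - \frac{2}{3} + \frac{1}{3} = - \frac{1}{3}$)
$-10123 + b{\left(55,\left(-1\right) \left(-113\right) \right)} = -10123 - \frac{1}{3} = - \frac{30370}{3}$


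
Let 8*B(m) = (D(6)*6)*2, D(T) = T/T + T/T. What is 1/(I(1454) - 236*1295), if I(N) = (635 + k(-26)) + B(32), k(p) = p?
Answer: -1/305008 ≈ -3.2786e-6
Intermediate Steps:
D(T) = 2 (D(T) = 1 + 1 = 2)
B(m) = 3 (B(m) = ((2*6)*2)/8 = (12*2)/8 = (⅛)*24 = 3)
I(N) = 612 (I(N) = (635 - 26) + 3 = 609 + 3 = 612)
1/(I(1454) - 236*1295) = 1/(612 - 236*1295) = 1/(612 - 305620) = 1/(-305008) = -1/305008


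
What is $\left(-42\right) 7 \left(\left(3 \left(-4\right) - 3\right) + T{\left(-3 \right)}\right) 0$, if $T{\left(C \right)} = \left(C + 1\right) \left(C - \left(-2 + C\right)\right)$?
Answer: $0$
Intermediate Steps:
$T{\left(C \right)} = 2 + 2 C$ ($T{\left(C \right)} = \left(1 + C\right) 2 = 2 + 2 C$)
$\left(-42\right) 7 \left(\left(3 \left(-4\right) - 3\right) + T{\left(-3 \right)}\right) 0 = \left(-42\right) 7 \left(\left(3 \left(-4\right) - 3\right) + \left(2 + 2 \left(-3\right)\right)\right) 0 = - 294 \left(\left(-12 - 3\right) + \left(2 - 6\right)\right) 0 = - 294 \left(-15 - 4\right) 0 = - 294 \left(\left(-19\right) 0\right) = \left(-294\right) 0 = 0$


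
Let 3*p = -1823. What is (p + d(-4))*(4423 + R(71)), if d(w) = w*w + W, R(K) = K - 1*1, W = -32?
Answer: -8406403/3 ≈ -2.8021e+6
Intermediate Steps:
p = -1823/3 (p = (1/3)*(-1823) = -1823/3 ≈ -607.67)
R(K) = -1 + K (R(K) = K - 1 = -1 + K)
d(w) = -32 + w**2 (d(w) = w*w - 32 = w**2 - 32 = -32 + w**2)
(p + d(-4))*(4423 + R(71)) = (-1823/3 + (-32 + (-4)**2))*(4423 + (-1 + 71)) = (-1823/3 + (-32 + 16))*(4423 + 70) = (-1823/3 - 16)*4493 = -1871/3*4493 = -8406403/3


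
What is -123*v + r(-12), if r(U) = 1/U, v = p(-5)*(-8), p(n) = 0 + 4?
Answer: 47231/12 ≈ 3935.9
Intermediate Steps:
p(n) = 4
v = -32 (v = 4*(-8) = -32)
-123*v + r(-12) = -123*(-32) + 1/(-12) = 3936 - 1/12 = 47231/12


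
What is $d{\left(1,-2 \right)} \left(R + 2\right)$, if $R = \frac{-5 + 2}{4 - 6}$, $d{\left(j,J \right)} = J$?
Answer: $-7$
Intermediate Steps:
$R = \frac{3}{2}$ ($R = - \frac{3}{-2} = \left(-3\right) \left(- \frac{1}{2}\right) = \frac{3}{2} \approx 1.5$)
$d{\left(1,-2 \right)} \left(R + 2\right) = - 2 \left(\frac{3}{2} + 2\right) = \left(-2\right) \frac{7}{2} = -7$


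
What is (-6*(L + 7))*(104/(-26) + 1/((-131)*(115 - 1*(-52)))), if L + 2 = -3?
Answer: 1050108/21877 ≈ 48.001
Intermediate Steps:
L = -5 (L = -2 - 3 = -5)
(-6*(L + 7))*(104/(-26) + 1/((-131)*(115 - 1*(-52)))) = (-6*(-5 + 7))*(104/(-26) + 1/((-131)*(115 - 1*(-52)))) = (-6*2)*(104*(-1/26) - 1/(131*(115 + 52))) = -12*(-4 - 1/131/167) = -12*(-4 - 1/131*1/167) = -12*(-4 - 1/21877) = -12*(-87509/21877) = 1050108/21877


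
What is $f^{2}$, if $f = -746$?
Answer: $556516$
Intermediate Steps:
$f^{2} = \left(-746\right)^{2} = 556516$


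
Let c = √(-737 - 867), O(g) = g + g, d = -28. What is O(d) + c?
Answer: -56 + 2*I*√401 ≈ -56.0 + 40.05*I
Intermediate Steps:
O(g) = 2*g
c = 2*I*√401 (c = √(-1604) = 2*I*√401 ≈ 40.05*I)
O(d) + c = 2*(-28) + 2*I*√401 = -56 + 2*I*√401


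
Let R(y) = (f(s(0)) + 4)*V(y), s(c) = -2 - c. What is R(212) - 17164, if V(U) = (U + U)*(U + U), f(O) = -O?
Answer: 1061492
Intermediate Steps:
V(U) = 4*U² (V(U) = (2*U)*(2*U) = 4*U²)
R(y) = 24*y² (R(y) = (-(-2 - 1*0) + 4)*(4*y²) = (-(-2 + 0) + 4)*(4*y²) = (-1*(-2) + 4)*(4*y²) = (2 + 4)*(4*y²) = 6*(4*y²) = 24*y²)
R(212) - 17164 = 24*212² - 17164 = 24*44944 - 17164 = 1078656 - 17164 = 1061492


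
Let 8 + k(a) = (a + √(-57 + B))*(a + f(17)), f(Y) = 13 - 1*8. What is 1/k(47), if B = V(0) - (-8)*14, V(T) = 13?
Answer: 609/1437556 - 13*√17/718778 ≈ 0.00034906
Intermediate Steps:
B = 125 (B = 13 - (-8)*14 = 13 - 1*(-112) = 13 + 112 = 125)
f(Y) = 5 (f(Y) = 13 - 8 = 5)
k(a) = -8 + (5 + a)*(a + 2*√17) (k(a) = -8 + (a + √(-57 + 125))*(a + 5) = -8 + (a + √68)*(5 + a) = -8 + (a + 2*√17)*(5 + a) = -8 + (5 + a)*(a + 2*√17))
1/k(47) = 1/(-8 + 47² + 5*47 + 10*√17 + 2*47*√17) = 1/(-8 + 2209 + 235 + 10*√17 + 94*√17) = 1/(2436 + 104*√17)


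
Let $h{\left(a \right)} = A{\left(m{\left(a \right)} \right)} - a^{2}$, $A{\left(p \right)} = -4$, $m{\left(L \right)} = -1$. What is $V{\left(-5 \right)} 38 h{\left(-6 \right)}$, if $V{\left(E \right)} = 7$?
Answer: $-10640$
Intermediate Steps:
$h{\left(a \right)} = -4 - a^{2}$
$V{\left(-5 \right)} 38 h{\left(-6 \right)} = 7 \cdot 38 \left(-4 - \left(-6\right)^{2}\right) = 266 \left(-4 - 36\right) = 266 \left(-40\right) = -10640$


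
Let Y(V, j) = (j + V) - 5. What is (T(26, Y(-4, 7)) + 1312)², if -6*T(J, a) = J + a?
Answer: 1710864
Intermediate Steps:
Y(V, j) = -5 + V + j (Y(V, j) = (V + j) - 5 = -5 + V + j)
T(J, a) = -J/6 - a/6 (T(J, a) = -(J + a)/6 = -J/6 - a/6)
(T(26, Y(-4, 7)) + 1312)² = ((-⅙*26 - (-5 - 4 + 7)/6) + 1312)² = ((-13/3 - ⅙*(-2)) + 1312)² = ((-13/3 + ⅓) + 1312)² = (-4 + 1312)² = 1308² = 1710864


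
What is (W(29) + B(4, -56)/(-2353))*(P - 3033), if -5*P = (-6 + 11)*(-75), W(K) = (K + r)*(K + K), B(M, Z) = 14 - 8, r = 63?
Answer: -37139470716/2353 ≈ -1.5784e+7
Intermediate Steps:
B(M, Z) = 6
W(K) = 2*K*(63 + K) (W(K) = (K + 63)*(K + K) = (63 + K)*(2*K) = 2*K*(63 + K))
P = 75 (P = -(-6 + 11)*(-75)/5 = -(-75) = -⅕*(-375) = 75)
(W(29) + B(4, -56)/(-2353))*(P - 3033) = (2*29*(63 + 29) + 6/(-2353))*(75 - 3033) = (2*29*92 + 6*(-1/2353))*(-2958) = (5336 - 6/2353)*(-2958) = (12555602/2353)*(-2958) = -37139470716/2353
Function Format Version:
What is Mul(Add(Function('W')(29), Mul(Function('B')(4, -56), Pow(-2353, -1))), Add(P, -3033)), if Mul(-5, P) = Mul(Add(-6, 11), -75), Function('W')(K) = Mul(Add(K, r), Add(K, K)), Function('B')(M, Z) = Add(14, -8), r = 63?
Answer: Rational(-37139470716, 2353) ≈ -1.5784e+7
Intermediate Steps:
Function('B')(M, Z) = 6
Function('W')(K) = Mul(2, K, Add(63, K)) (Function('W')(K) = Mul(Add(K, 63), Add(K, K)) = Mul(Add(63, K), Mul(2, K)) = Mul(2, K, Add(63, K)))
P = 75 (P = Mul(Rational(-1, 5), Mul(Add(-6, 11), -75)) = Mul(Rational(-1, 5), Mul(5, -75)) = Mul(Rational(-1, 5), -375) = 75)
Mul(Add(Function('W')(29), Mul(Function('B')(4, -56), Pow(-2353, -1))), Add(P, -3033)) = Mul(Add(Mul(2, 29, Add(63, 29)), Mul(6, Pow(-2353, -1))), Add(75, -3033)) = Mul(Add(Mul(2, 29, 92), Mul(6, Rational(-1, 2353))), -2958) = Mul(Add(5336, Rational(-6, 2353)), -2958) = Mul(Rational(12555602, 2353), -2958) = Rational(-37139470716, 2353)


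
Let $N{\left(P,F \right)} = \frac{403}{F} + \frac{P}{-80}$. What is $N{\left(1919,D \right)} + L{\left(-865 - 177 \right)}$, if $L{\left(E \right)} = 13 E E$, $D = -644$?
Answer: $\frac{181800007141}{12880} \approx 1.4115 \cdot 10^{7}$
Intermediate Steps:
$N{\left(P,F \right)} = \frac{403}{F} - \frac{P}{80}$ ($N{\left(P,F \right)} = \frac{403}{F} + P \left(- \frac{1}{80}\right) = \frac{403}{F} - \frac{P}{80}$)
$L{\left(E \right)} = 13 E^{2}$
$N{\left(1919,D \right)} + L{\left(-865 - 177 \right)} = \left(\frac{403}{-644} - \frac{1919}{80}\right) + 13 \left(-865 - 177\right)^{2} = \left(403 \left(- \frac{1}{644}\right) - \frac{1919}{80}\right) + 13 \left(-1042\right)^{2} = \left(- \frac{403}{644} - \frac{1919}{80}\right) + 13 \cdot 1085764 = - \frac{317019}{12880} + 14114932 = \frac{181800007141}{12880}$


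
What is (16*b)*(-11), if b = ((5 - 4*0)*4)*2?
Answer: -7040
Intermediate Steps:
b = 40 (b = ((5 + 0)*4)*2 = (5*4)*2 = 20*2 = 40)
(16*b)*(-11) = (16*40)*(-11) = 640*(-11) = -7040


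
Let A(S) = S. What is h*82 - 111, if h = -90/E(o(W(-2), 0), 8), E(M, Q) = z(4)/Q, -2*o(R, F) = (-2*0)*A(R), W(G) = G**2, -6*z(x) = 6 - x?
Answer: 177009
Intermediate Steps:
z(x) = -1 + x/6 (z(x) = -(6 - x)/6 = -1 + x/6)
o(R, F) = 0 (o(R, F) = -(-2*0)*R/2 = -0*R = -1/2*0 = 0)
E(M, Q) = -1/(3*Q) (E(M, Q) = (-1 + (1/6)*4)/Q = (-1 + 2/3)/Q = -1/(3*Q))
h = 2160 (h = -90/((-1/3/8)) = -90/((-1/3*1/8)) = -90/(-1/24) = -90*(-24) = 2160)
h*82 - 111 = 2160*82 - 111 = 177120 - 111 = 177009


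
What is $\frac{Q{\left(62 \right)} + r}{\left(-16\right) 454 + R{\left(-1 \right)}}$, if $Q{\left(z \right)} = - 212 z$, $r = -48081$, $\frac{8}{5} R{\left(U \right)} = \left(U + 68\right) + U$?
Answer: $\frac{244900}{28891} \approx 8.4767$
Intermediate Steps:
$R{\left(U \right)} = \frac{85}{2} + \frac{5 U}{4}$ ($R{\left(U \right)} = \frac{5 \left(\left(U + 68\right) + U\right)}{8} = \frac{5 \left(\left(68 + U\right) + U\right)}{8} = \frac{5 \left(68 + 2 U\right)}{8} = \frac{85}{2} + \frac{5 U}{4}$)
$\frac{Q{\left(62 \right)} + r}{\left(-16\right) 454 + R{\left(-1 \right)}} = \frac{\left(-212\right) 62 - 48081}{\left(-16\right) 454 + \left(\frac{85}{2} + \frac{5}{4} \left(-1\right)\right)} = \frac{-13144 - 48081}{-7264 + \left(\frac{85}{2} - \frac{5}{4}\right)} = - \frac{61225}{-7264 + \frac{165}{4}} = - \frac{61225}{- \frac{28891}{4}} = \left(-61225\right) \left(- \frac{4}{28891}\right) = \frac{244900}{28891}$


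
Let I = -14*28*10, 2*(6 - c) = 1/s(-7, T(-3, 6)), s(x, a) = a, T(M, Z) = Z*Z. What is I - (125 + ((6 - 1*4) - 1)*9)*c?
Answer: -169997/36 ≈ -4722.1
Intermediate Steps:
T(M, Z) = Z**2
c = 431/72 (c = 6 - 1/(2*(6**2)) = 6 - 1/2/36 = 6 - 1/2*1/36 = 6 - 1/72 = 431/72 ≈ 5.9861)
I = -3920 (I = -392*10 = -3920)
I - (125 + ((6 - 1*4) - 1)*9)*c = -3920 - (125 + ((6 - 1*4) - 1)*9)*431/72 = -3920 - (125 + ((6 - 4) - 1)*9)*431/72 = -3920 - (125 + (2 - 1)*9)*431/72 = -3920 - (125 + 1*9)*431/72 = -3920 - (125 + 9)*431/72 = -3920 - 134*431/72 = -3920 - 1*28877/36 = -3920 - 28877/36 = -169997/36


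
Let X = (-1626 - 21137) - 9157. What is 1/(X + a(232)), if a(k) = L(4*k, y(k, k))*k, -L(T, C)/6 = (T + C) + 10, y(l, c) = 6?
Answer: -1/1345968 ≈ -7.4296e-7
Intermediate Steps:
X = -31920 (X = -22763 - 9157 = -31920)
L(T, C) = -60 - 6*C - 6*T (L(T, C) = -6*((T + C) + 10) = -6*((C + T) + 10) = -6*(10 + C + T) = -60 - 6*C - 6*T)
a(k) = k*(-96 - 24*k) (a(k) = (-60 - 6*6 - 24*k)*k = (-60 - 36 - 24*k)*k = (-96 - 24*k)*k = k*(-96 - 24*k))
1/(X + a(232)) = 1/(-31920 - 24*232*(4 + 232)) = 1/(-31920 - 24*232*236) = 1/(-31920 - 1314048) = 1/(-1345968) = -1/1345968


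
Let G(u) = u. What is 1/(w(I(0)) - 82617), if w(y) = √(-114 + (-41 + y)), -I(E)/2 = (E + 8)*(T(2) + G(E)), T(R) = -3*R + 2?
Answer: -82617/6825568780 - I*√91/6825568780 ≈ -1.2104e-5 - 1.3976e-9*I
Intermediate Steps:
T(R) = 2 - 3*R
I(E) = -2*(-4 + E)*(8 + E) (I(E) = -2*(E + 8)*((2 - 3*2) + E) = -2*(8 + E)*((2 - 6) + E) = -2*(8 + E)*(-4 + E) = -2*(-4 + E)*(8 + E))
w(y) = √(-155 + y)
1/(w(I(0)) - 82617) = 1/(√(-155 + (64 - 8*0 - 2*0²)) - 82617) = 1/(√(-155 + (64 + 0 - 2*0)) - 82617) = 1/(√(-155 + (64 + 0 + 0)) - 82617) = 1/(√(-155 + 64) - 82617) = 1/(√(-91) - 82617) = 1/(I*√91 - 82617) = 1/(-82617 + I*√91)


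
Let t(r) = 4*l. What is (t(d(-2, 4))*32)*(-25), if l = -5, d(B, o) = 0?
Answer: 16000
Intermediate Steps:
t(r) = -20 (t(r) = 4*(-5) = -20)
(t(d(-2, 4))*32)*(-25) = -20*32*(-25) = -640*(-25) = 16000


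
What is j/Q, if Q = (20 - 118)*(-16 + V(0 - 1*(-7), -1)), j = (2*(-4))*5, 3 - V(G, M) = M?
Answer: -5/147 ≈ -0.034014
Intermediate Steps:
V(G, M) = 3 - M
j = -40 (j = -8*5 = -40)
Q = 1176 (Q = (20 - 118)*(-16 + (3 - 1*(-1))) = -98*(-16 + (3 + 1)) = -98*(-16 + 4) = -98*(-12) = 1176)
j/Q = -40/1176 = (1/1176)*(-40) = -5/147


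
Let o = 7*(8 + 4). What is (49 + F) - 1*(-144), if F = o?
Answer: 277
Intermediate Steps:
o = 84 (o = 7*12 = 84)
F = 84
(49 + F) - 1*(-144) = (49 + 84) - 1*(-144) = 133 + 144 = 277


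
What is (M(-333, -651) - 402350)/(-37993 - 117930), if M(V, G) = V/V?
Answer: 402349/155923 ≈ 2.5804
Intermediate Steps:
M(V, G) = 1
(M(-333, -651) - 402350)/(-37993 - 117930) = (1 - 402350)/(-37993 - 117930) = -402349/(-155923) = -402349*(-1/155923) = 402349/155923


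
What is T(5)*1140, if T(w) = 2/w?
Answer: 456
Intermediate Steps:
T(5)*1140 = (2/5)*1140 = (2*(⅕))*1140 = (⅖)*1140 = 456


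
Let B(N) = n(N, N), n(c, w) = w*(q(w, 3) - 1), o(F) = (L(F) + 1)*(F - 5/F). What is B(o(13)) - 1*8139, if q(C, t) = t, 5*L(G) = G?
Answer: -523131/65 ≈ -8048.2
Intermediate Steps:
L(G) = G/5
o(F) = (1 + F/5)*(F - 5/F) (o(F) = (F/5 + 1)*(F - 5/F) = (1 + F/5)*(F - 5/F))
n(c, w) = 2*w (n(c, w) = w*(3 - 1) = w*2 = 2*w)
B(N) = 2*N
B(o(13)) - 1*8139 = 2*(-1 + 13 - 5/13 + (⅕)*13²) - 1*8139 = 2*(-1 + 13 - 5*1/13 + (⅕)*169) - 8139 = 2*(-1 + 13 - 5/13 + 169/5) - 8139 = 2*(2952/65) - 8139 = 5904/65 - 8139 = -523131/65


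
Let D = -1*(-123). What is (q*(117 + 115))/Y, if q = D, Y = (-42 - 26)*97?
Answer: -7134/1649 ≈ -4.3263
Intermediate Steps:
D = 123
Y = -6596 (Y = -68*97 = -6596)
q = 123
(q*(117 + 115))/Y = (123*(117 + 115))/(-6596) = (123*232)*(-1/6596) = 28536*(-1/6596) = -7134/1649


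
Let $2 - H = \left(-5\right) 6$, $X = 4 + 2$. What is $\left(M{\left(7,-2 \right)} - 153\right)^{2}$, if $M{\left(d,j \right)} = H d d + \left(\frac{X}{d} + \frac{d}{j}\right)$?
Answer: $\frac{390971529}{196} \approx 1.9948 \cdot 10^{6}$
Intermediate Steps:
$X = 6$
$H = 32$ ($H = 2 - \left(-5\right) 6 = 2 - -30 = 2 + 30 = 32$)
$M{\left(d,j \right)} = \frac{6}{d} + 32 d^{2} + \frac{d}{j}$ ($M{\left(d,j \right)} = 32 d d + \left(\frac{6}{d} + \frac{d}{j}\right) = 32 d^{2} + \left(\frac{6}{d} + \frac{d}{j}\right) = \frac{6}{d} + 32 d^{2} + \frac{d}{j}$)
$\left(M{\left(7,-2 \right)} - 153\right)^{2} = \left(\left(\frac{6}{7} + 32 \cdot 7^{2} + \frac{7}{-2}\right) - 153\right)^{2} = \left(\left(6 \cdot \frac{1}{7} + 32 \cdot 49 + 7 \left(- \frac{1}{2}\right)\right) - 153\right)^{2} = \left(\left(\frac{6}{7} + 1568 - \frac{7}{2}\right) - 153\right)^{2} = \left(\frac{21915}{14} - 153\right)^{2} = \left(\frac{19773}{14}\right)^{2} = \frac{390971529}{196}$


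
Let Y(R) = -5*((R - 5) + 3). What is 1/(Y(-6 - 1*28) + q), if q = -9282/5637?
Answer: 1879/335126 ≈ 0.0056068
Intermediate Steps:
q = -3094/1879 (q = -9282*1/5637 = -3094/1879 ≈ -1.6466)
Y(R) = 10 - 5*R (Y(R) = -5*((-5 + R) + 3) = -5*(-2 + R) = 10 - 5*R)
1/(Y(-6 - 1*28) + q) = 1/((10 - 5*(-6 - 1*28)) - 3094/1879) = 1/((10 - 5*(-6 - 28)) - 3094/1879) = 1/((10 - 5*(-34)) - 3094/1879) = 1/((10 + 170) - 3094/1879) = 1/(180 - 3094/1879) = 1/(335126/1879) = 1879/335126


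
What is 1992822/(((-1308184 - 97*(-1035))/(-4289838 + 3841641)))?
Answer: 893176841934/1207789 ≈ 7.3951e+5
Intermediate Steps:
1992822/(((-1308184 - 97*(-1035))/(-4289838 + 3841641))) = 1992822/(((-1308184 + 100395)/(-448197))) = 1992822/((-1207789*(-1/448197))) = 1992822/(1207789/448197) = 1992822*(448197/1207789) = 893176841934/1207789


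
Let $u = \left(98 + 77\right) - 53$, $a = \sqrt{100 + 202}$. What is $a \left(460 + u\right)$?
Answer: $582 \sqrt{302} \approx 10114.0$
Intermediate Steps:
$a = \sqrt{302} \approx 17.378$
$u = 122$ ($u = 175 - 53 = 122$)
$a \left(460 + u\right) = \sqrt{302} \left(460 + 122\right) = \sqrt{302} \cdot 582 = 582 \sqrt{302}$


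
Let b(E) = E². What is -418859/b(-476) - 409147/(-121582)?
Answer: 2984083981/1967683088 ≈ 1.5165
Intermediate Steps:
-418859/b(-476) - 409147/(-121582) = -418859/((-476)²) - 409147/(-121582) = -418859/226576 - 409147*(-1/121582) = -418859*1/226576 + 409147/121582 = -59837/32368 + 409147/121582 = 2984083981/1967683088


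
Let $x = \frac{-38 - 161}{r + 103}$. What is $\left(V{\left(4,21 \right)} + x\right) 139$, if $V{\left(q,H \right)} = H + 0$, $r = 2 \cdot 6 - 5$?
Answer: $\frac{293429}{110} \approx 2667.5$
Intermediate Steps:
$r = 7$ ($r = 12 - 5 = 7$)
$V{\left(q,H \right)} = H$
$x = - \frac{199}{110}$ ($x = \frac{-38 - 161}{7 + 103} = - \frac{199}{110} \approx -1.8091$)
$\left(V{\left(4,21 \right)} + x\right) 139 = \left(21 - \frac{199}{110}\right) 139 = \frac{2111}{110} \cdot 139 = \frac{293429}{110}$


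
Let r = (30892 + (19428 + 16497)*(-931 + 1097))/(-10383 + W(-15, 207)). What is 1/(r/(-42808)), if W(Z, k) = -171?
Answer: 225897816/2997221 ≈ 75.369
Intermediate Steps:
r = -2997221/5277 (r = (30892 + (19428 + 16497)*(-931 + 1097))/(-10383 - 171) = (30892 + 35925*166)/(-10554) = (30892 + 5963550)*(-1/10554) = 5994442*(-1/10554) = -2997221/5277 ≈ -567.98)
1/(r/(-42808)) = 1/(-2997221/5277/(-42808)) = 1/(-2997221/5277*(-1/42808)) = 1/(2997221/225897816) = 225897816/2997221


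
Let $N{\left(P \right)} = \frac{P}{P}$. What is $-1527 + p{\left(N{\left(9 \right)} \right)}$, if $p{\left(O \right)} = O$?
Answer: $-1526$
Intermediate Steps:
$N{\left(P \right)} = 1$
$-1527 + p{\left(N{\left(9 \right)} \right)} = -1527 + 1 = -1526$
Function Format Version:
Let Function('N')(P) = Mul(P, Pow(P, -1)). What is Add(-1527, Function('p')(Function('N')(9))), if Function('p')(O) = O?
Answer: -1526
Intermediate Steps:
Function('N')(P) = 1
Add(-1527, Function('p')(Function('N')(9))) = Add(-1527, 1) = -1526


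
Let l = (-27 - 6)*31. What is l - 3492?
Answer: -4515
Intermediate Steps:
l = -1023 (l = -33*31 = -1023)
l - 3492 = -1023 - 3492 = -4515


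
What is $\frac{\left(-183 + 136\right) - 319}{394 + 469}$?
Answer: $- \frac{366}{863} \approx -0.4241$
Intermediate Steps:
$\frac{\left(-183 + 136\right) - 319}{394 + 469} = \frac{-47 - 319}{863} = \left(-366\right) \frac{1}{863} = - \frac{366}{863}$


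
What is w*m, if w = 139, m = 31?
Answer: 4309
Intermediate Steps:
w*m = 139*31 = 4309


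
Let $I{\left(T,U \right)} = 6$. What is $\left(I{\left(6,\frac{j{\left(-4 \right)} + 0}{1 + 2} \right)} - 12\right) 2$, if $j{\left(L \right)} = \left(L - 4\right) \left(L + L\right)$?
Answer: $-12$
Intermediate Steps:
$j{\left(L \right)} = 2 L \left(-4 + L\right)$ ($j{\left(L \right)} = \left(-4 + L\right) 2 L = 2 L \left(-4 + L\right)$)
$\left(I{\left(6,\frac{j{\left(-4 \right)} + 0}{1 + 2} \right)} - 12\right) 2 = \left(6 - 12\right) 2 = \left(-6\right) 2 = -12$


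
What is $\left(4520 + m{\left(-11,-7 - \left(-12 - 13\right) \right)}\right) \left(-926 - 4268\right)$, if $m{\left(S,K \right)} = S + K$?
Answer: $-23513238$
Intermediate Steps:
$m{\left(S,K \right)} = K + S$
$\left(4520 + m{\left(-11,-7 - \left(-12 - 13\right) \right)}\right) \left(-926 - 4268\right) = \left(4520 - -7\right) \left(-926 - 4268\right) = \left(4520 - -7\right) \left(-5194\right) = \left(4520 + \left(\left(-7 + 25\right) - 11\right)\right) \left(-5194\right) = \left(4520 + \left(18 - 11\right)\right) \left(-5194\right) = \left(4520 + 7\right) \left(-5194\right) = 4527 \left(-5194\right) = -23513238$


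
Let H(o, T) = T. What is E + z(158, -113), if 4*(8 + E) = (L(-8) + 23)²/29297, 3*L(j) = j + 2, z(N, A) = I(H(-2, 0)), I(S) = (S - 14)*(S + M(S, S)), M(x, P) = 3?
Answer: -5858959/117188 ≈ -49.996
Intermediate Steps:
I(S) = (-14 + S)*(3 + S) (I(S) = (S - 14)*(S + 3) = (-14 + S)*(3 + S))
z(N, A) = -42 (z(N, A) = -42 + 0² - 11*0 = -42 + 0 + 0 = -42)
L(j) = ⅔ + j/3 (L(j) = (j + 2)/3 = (2 + j)/3 = ⅔ + j/3)
E = -937063/117188 (E = -8 + (((⅔ + (⅓)*(-8)) + 23)²/29297)/4 = -8 + (((⅔ - 8/3) + 23)²*(1/29297))/4 = -8 + ((-2 + 23)²*(1/29297))/4 = -8 + (21²*(1/29297))/4 = -8 + (441*(1/29297))/4 = -8 + (¼)*(441/29297) = -8 + 441/117188 = -937063/117188 ≈ -7.9962)
E + z(158, -113) = -937063/117188 - 42 = -5858959/117188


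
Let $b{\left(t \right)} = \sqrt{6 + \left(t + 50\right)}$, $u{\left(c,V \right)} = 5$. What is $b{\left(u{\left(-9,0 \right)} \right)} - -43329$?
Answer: $43329 + \sqrt{61} \approx 43337.0$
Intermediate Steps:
$b{\left(t \right)} = \sqrt{56 + t}$ ($b{\left(t \right)} = \sqrt{6 + \left(50 + t\right)} = \sqrt{56 + t}$)
$b{\left(u{\left(-9,0 \right)} \right)} - -43329 = \sqrt{56 + 5} - -43329 = \sqrt{61} + 43329 = 43329 + \sqrt{61}$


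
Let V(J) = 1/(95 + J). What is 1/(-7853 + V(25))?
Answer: -120/942359 ≈ -0.00012734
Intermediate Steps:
1/(-7853 + V(25)) = 1/(-7853 + 1/(95 + 25)) = 1/(-7853 + 1/120) = 1/(-942359/120) = -120/942359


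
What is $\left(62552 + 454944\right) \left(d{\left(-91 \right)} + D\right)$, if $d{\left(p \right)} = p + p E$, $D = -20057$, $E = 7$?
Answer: $-10756154360$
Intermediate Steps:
$d{\left(p \right)} = 8 p$ ($d{\left(p \right)} = p + p 7 = p + 7 p = 8 p$)
$\left(62552 + 454944\right) \left(d{\left(-91 \right)} + D\right) = \left(62552 + 454944\right) \left(8 \left(-91\right) - 20057\right) = 517496 \left(-728 - 20057\right) = 517496 \left(-20785\right) = -10756154360$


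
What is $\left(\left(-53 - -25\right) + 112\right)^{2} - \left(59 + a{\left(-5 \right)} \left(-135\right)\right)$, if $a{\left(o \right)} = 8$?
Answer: $8077$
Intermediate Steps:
$\left(\left(-53 - -25\right) + 112\right)^{2} - \left(59 + a{\left(-5 \right)} \left(-135\right)\right) = \left(\left(-53 - -25\right) + 112\right)^{2} - \left(59 + 8 \left(-135\right)\right) = \left(\left(-53 + 25\right) + 112\right)^{2} - \left(59 - 1080\right) = \left(-28 + 112\right)^{2} - -1021 = 84^{2} + 1021 = 7056 + 1021 = 8077$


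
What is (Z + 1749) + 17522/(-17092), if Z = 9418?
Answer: 95424421/8546 ≈ 11166.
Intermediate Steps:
(Z + 1749) + 17522/(-17092) = (9418 + 1749) + 17522/(-17092) = 11167 + 17522*(-1/17092) = 11167 - 8761/8546 = 95424421/8546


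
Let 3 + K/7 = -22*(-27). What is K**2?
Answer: 17114769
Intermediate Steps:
K = 4137 (K = -21 + 7*(-22*(-27)) = -21 + 7*594 = -21 + 4158 = 4137)
K**2 = 4137**2 = 17114769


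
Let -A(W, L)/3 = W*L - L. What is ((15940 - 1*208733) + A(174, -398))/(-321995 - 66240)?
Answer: -13769/388235 ≈ -0.035466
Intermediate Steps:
A(W, L) = 3*L - 3*L*W (A(W, L) = -3*(W*L - L) = -3*(L*W - L) = -3*(-L + L*W) = 3*L - 3*L*W)
((15940 - 1*208733) + A(174, -398))/(-321995 - 66240) = ((15940 - 1*208733) + 3*(-398)*(1 - 1*174))/(-321995 - 66240) = ((15940 - 208733) + 3*(-398)*(1 - 174))/(-388235) = (-192793 + 3*(-398)*(-173))*(-1/388235) = (-192793 + 206562)*(-1/388235) = 13769*(-1/388235) = -13769/388235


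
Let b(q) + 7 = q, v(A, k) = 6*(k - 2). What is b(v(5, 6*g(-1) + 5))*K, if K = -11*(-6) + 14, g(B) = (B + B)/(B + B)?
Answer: 3760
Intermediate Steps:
g(B) = 1 (g(B) = (2*B)/((2*B)) = (2*B)*(1/(2*B)) = 1)
v(A, k) = -12 + 6*k (v(A, k) = 6*(-2 + k) = -12 + 6*k)
b(q) = -7 + q
K = 80 (K = 66 + 14 = 80)
b(v(5, 6*g(-1) + 5))*K = (-7 + (-12 + 6*(6*1 + 5)))*80 = (-7 + (-12 + 6*(6 + 5)))*80 = (-7 + (-12 + 6*11))*80 = (-7 + (-12 + 66))*80 = (-7 + 54)*80 = 47*80 = 3760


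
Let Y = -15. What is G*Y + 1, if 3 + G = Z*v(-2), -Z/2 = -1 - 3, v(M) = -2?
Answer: 286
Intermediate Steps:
Z = 8 (Z = -2*(-1 - 3) = -2*(-4) = 8)
G = -19 (G = -3 + 8*(-2) = -3 - 16 = -19)
G*Y + 1 = -19*(-15) + 1 = 285 + 1 = 286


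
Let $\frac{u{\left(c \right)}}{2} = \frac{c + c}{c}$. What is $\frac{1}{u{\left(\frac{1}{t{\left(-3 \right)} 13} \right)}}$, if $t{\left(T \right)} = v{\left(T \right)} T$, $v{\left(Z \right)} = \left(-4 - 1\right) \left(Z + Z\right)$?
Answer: $\frac{1}{4} \approx 0.25$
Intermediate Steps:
$v{\left(Z \right)} = - 10 Z$ ($v{\left(Z \right)} = \left(-4 - 1\right) 2 Z = - 5 \cdot 2 Z = - 10 Z$)
$t{\left(T \right)} = - 10 T^{2}$ ($t{\left(T \right)} = - 10 T T = - 10 T^{2}$)
$u{\left(c \right)} = 4$ ($u{\left(c \right)} = 2 \frac{c + c}{c} = 2 \frac{2 c}{c} = 2 \cdot 2 = 4$)
$\frac{1}{u{\left(\frac{1}{t{\left(-3 \right)} 13} \right)}} = \frac{1}{4}$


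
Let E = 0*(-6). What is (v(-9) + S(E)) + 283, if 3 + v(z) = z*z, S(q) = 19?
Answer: 380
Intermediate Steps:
E = 0
v(z) = -3 + z**2 (v(z) = -3 + z*z = -3 + z**2)
(v(-9) + S(E)) + 283 = ((-3 + (-9)**2) + 19) + 283 = ((-3 + 81) + 19) + 283 = (78 + 19) + 283 = 97 + 283 = 380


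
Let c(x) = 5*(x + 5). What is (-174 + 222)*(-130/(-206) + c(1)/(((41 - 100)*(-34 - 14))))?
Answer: 187170/6077 ≈ 30.800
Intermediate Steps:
c(x) = 25 + 5*x (c(x) = 5*(5 + x) = 25 + 5*x)
(-174 + 222)*(-130/(-206) + c(1)/(((41 - 100)*(-34 - 14)))) = (-174 + 222)*(-130/(-206) + (25 + 5*1)/(((41 - 100)*(-34 - 14)))) = 48*(-130*(-1/206) + (25 + 5)/((-59*(-48)))) = 48*(65/103 + 30/2832) = 48*(65/103 + 30*(1/2832)) = 48*(65/103 + 5/472) = 48*(31195/48616) = 187170/6077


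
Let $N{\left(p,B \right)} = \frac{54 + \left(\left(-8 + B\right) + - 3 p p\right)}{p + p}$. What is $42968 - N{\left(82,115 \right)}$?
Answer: $\frac{7066763}{164} \approx 43090.0$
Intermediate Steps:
$N{\left(p,B \right)} = \frac{46 + B - 3 p^{2}}{2 p}$ ($N{\left(p,B \right)} = \frac{54 - \left(8 - B + 3 p^{2}\right)}{2 p} = \left(54 - \left(8 - B + 3 p^{2}\right)\right) \frac{1}{2 p} = \left(46 + B - 3 p^{2}\right) \frac{1}{2 p} = \frac{46 + B - 3 p^{2}}{2 p}$)
$42968 - N{\left(82,115 \right)} = 42968 - \frac{46 + 115 - 3 \cdot 82^{2}}{2 \cdot 82} = 42968 - \frac{1}{2} \cdot \frac{1}{82} \left(46 + 115 - 20172\right) = 42968 - \frac{1}{2} \cdot \frac{1}{82} \left(-20011\right) = 42968 - - \frac{20011}{164} = 42968 + \frac{20011}{164} = \frac{7066763}{164}$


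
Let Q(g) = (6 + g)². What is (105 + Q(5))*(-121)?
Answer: -27346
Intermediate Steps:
(105 + Q(5))*(-121) = (105 + (6 + 5)²)*(-121) = (105 + 11²)*(-121) = (105 + 121)*(-121) = 226*(-121) = -27346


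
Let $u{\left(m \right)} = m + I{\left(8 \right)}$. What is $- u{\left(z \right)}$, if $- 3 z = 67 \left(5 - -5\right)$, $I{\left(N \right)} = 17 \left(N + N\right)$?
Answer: $- \frac{146}{3} \approx -48.667$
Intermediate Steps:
$I{\left(N \right)} = 34 N$ ($I{\left(N \right)} = 17 \cdot 2 N = 34 N$)
$z = - \frac{670}{3}$ ($z = - \frac{67 \left(5 - -5\right)}{3} = - \frac{67 \left(5 + 5\right)}{3} = - \frac{67 \cdot 10}{3} = \left(- \frac{1}{3}\right) 670 = - \frac{670}{3} \approx -223.33$)
$u{\left(m \right)} = 272 + m$ ($u{\left(m \right)} = m + 34 \cdot 8 = m + 272 = 272 + m$)
$- u{\left(z \right)} = - (272 - \frac{670}{3}) = \left(-1\right) \frac{146}{3} = - \frac{146}{3}$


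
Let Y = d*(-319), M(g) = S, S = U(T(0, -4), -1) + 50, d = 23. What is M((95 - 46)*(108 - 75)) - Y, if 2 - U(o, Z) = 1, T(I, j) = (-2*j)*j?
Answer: 7388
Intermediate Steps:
T(I, j) = -2*j**2
U(o, Z) = 1 (U(o, Z) = 2 - 1*1 = 2 - 1 = 1)
S = 51 (S = 1 + 50 = 51)
M(g) = 51
Y = -7337 (Y = 23*(-319) = -7337)
M((95 - 46)*(108 - 75)) - Y = 51 - 1*(-7337) = 51 + 7337 = 7388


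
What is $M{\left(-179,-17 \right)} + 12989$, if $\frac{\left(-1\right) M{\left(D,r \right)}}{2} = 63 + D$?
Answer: $13221$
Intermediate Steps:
$M{\left(D,r \right)} = -126 - 2 D$ ($M{\left(D,r \right)} = - 2 \left(63 + D\right) = -126 - 2 D$)
$M{\left(-179,-17 \right)} + 12989 = \left(-126 - -358\right) + 12989 = \left(-126 + 358\right) + 12989 = 232 + 12989 = 13221$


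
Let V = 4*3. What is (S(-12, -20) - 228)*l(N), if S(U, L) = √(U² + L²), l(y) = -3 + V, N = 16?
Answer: -2052 + 36*√34 ≈ -1842.1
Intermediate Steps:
V = 12
l(y) = 9 (l(y) = -3 + 12 = 9)
S(U, L) = √(L² + U²)
(S(-12, -20) - 228)*l(N) = (√((-20)² + (-12)²) - 228)*9 = (√(400 + 144) - 228)*9 = (√544 - 228)*9 = (4*√34 - 228)*9 = (-228 + 4*√34)*9 = -2052 + 36*√34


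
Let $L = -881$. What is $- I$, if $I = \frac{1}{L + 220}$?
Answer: $\frac{1}{661} \approx 0.0015129$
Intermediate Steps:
$I = - \frac{1}{661}$ ($I = \frac{1}{-881 + 220} = \frac{1}{-661} = - \frac{1}{661} \approx -0.0015129$)
$- I = \left(-1\right) \left(- \frac{1}{661}\right) = \frac{1}{661}$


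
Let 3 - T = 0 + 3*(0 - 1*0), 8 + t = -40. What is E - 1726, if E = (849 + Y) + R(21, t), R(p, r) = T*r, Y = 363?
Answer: -658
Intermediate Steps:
t = -48 (t = -8 - 40 = -48)
T = 3 (T = 3 - (0 + 3*(0 - 1*0)) = 3 - (0 + 3*(0 + 0)) = 3 - (0 + 3*0) = 3 - (0 + 0) = 3 - 1*0 = 3 + 0 = 3)
R(p, r) = 3*r
E = 1068 (E = (849 + 363) + 3*(-48) = 1212 - 144 = 1068)
E - 1726 = 1068 - 1726 = -658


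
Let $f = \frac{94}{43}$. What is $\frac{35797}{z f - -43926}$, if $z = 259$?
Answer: $\frac{1539271}{1913164} \approx 0.80457$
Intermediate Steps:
$f = \frac{94}{43}$ ($f = 94 \cdot \frac{1}{43} = \frac{94}{43} \approx 2.186$)
$\frac{35797}{z f - -43926} = \frac{35797}{259 \cdot \frac{94}{43} - -43926} = \frac{35797}{\frac{24346}{43} + 43926} = \frac{35797}{\frac{1913164}{43}} = 35797 \cdot \frac{43}{1913164} = \frac{1539271}{1913164}$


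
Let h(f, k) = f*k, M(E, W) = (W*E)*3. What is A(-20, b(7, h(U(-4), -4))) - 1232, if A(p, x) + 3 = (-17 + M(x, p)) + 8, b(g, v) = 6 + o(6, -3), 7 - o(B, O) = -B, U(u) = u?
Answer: -2384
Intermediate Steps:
o(B, O) = 7 + B (o(B, O) = 7 - (-1)*B = 7 + B)
M(E, W) = 3*E*W (M(E, W) = (E*W)*3 = 3*E*W)
b(g, v) = 19 (b(g, v) = 6 + (7 + 6) = 6 + 13 = 19)
A(p, x) = -12 + 3*p*x (A(p, x) = -3 + ((-17 + 3*x*p) + 8) = -3 + ((-17 + 3*p*x) + 8) = -3 + (-9 + 3*p*x) = -12 + 3*p*x)
A(-20, b(7, h(U(-4), -4))) - 1232 = (-12 + 3*(-20)*19) - 1232 = (-12 - 1140) - 1232 = -1152 - 1232 = -2384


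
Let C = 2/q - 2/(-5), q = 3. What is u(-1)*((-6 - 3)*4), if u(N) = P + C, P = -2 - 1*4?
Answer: 888/5 ≈ 177.60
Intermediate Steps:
C = 16/15 (C = 2/3 - 2/(-5) = 2*(⅓) - 2*(-⅕) = ⅔ + ⅖ = 16/15 ≈ 1.0667)
P = -6 (P = -2 - 4 = -6)
u(N) = -74/15 (u(N) = -6 + 16/15 = -74/15)
u(-1)*((-6 - 3)*4) = -74*(-6 - 3)*4/15 = -(-222)*4/5 = -74/15*(-36) = 888/5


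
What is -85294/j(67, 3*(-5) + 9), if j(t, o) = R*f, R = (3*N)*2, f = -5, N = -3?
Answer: -42647/45 ≈ -947.71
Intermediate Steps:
R = -18 (R = (3*(-3))*2 = -9*2 = -18)
j(t, o) = 90 (j(t, o) = -18*(-5) = 90)
-85294/j(67, 3*(-5) + 9) = -85294/90 = -85294*1/90 = -42647/45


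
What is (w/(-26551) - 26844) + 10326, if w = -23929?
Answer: -438545489/26551 ≈ -16517.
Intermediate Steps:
(w/(-26551) - 26844) + 10326 = (-23929/(-26551) - 26844) + 10326 = (-23929*(-1/26551) - 26844) + 10326 = (23929/26551 - 26844) + 10326 = -712711115/26551 + 10326 = -438545489/26551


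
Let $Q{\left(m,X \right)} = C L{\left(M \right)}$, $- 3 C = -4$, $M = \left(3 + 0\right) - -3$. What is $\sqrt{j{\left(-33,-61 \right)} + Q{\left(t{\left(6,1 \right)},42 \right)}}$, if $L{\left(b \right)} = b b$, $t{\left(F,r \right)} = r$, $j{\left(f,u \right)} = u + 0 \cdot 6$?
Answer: $i \sqrt{13} \approx 3.6056 i$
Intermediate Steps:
$j{\left(f,u \right)} = u$ ($j{\left(f,u \right)} = u + 0 = u$)
$M = 6$ ($M = 3 + 3 = 6$)
$C = \frac{4}{3}$ ($C = \left(- \frac{1}{3}\right) \left(-4\right) = \frac{4}{3} \approx 1.3333$)
$L{\left(b \right)} = b^{2}$
$Q{\left(m,X \right)} = 48$ ($Q{\left(m,X \right)} = \frac{4 \cdot 6^{2}}{3} = \frac{4}{3} \cdot 36 = 48$)
$\sqrt{j{\left(-33,-61 \right)} + Q{\left(t{\left(6,1 \right)},42 \right)}} = \sqrt{-61 + 48} = \sqrt{-13} = i \sqrt{13}$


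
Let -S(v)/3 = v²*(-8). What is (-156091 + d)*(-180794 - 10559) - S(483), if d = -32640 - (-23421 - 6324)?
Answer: 30416849122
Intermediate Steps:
d = -2895 (d = -32640 - 1*(-29745) = -32640 + 29745 = -2895)
S(v) = 24*v² (S(v) = -3*v²*(-8) = -(-24)*v² = 24*v²)
(-156091 + d)*(-180794 - 10559) - S(483) = (-156091 - 2895)*(-180794 - 10559) - 24*483² = -158986*(-191353) - 24*233289 = 30422448058 - 1*5598936 = 30422448058 - 5598936 = 30416849122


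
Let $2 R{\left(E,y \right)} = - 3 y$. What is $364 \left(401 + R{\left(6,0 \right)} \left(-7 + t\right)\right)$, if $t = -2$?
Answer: $145964$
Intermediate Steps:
$R{\left(E,y \right)} = - \frac{3 y}{2}$ ($R{\left(E,y \right)} = \frac{\left(-3\right) y}{2} = - \frac{3 y}{2}$)
$364 \left(401 + R{\left(6,0 \right)} \left(-7 + t\right)\right) = 364 \left(401 + \left(- \frac{3}{2}\right) 0 \left(-7 - 2\right)\right) = 364 \left(401 + 0 \left(-9\right)\right) = 364 \left(401 + 0\right) = 364 \cdot 401 = 145964$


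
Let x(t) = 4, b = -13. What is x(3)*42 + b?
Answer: 155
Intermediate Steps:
x(3)*42 + b = 4*42 - 13 = 168 - 13 = 155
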